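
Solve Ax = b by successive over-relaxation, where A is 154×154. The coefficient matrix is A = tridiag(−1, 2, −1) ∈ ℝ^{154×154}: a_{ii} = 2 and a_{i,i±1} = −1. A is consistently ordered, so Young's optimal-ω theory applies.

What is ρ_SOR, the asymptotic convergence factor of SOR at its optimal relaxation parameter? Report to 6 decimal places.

½·tridiag(1,0,1) at n=154: λ_k = cos(kπ/155); max |λ| at k=1 ⇒ ρ_J = cos(π/155) ≈ 0.999795.
√(1−ρ_J²) simplifies to sin(π/155) = 0.0202670.
ω* = 2/(1+0.0202670) = 1.960271
At ω = 1.960271 every |λ(B_ω)| = ω−1, so ρ_SOR = 0.960271.

ρ_SOR = 0.960271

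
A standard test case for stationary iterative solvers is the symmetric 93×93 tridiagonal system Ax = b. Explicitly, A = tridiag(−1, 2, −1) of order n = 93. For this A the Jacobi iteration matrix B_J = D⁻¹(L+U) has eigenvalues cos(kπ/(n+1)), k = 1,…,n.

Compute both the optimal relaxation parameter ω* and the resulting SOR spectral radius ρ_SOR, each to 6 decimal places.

ω* = 1.935331, ρ_SOR = 0.935331

ρ_J = max_k |cos(kπ/94)| = cos(π/94) = 0.999442
root = sin(π/94) = 0.0334150  (since 1−cos² = sin²).
So ω* = 2/1.0334150 = 1.935331 (Young).
ρ_SOR = ω* − 1 = 1.935331 − 1 = 0.935331.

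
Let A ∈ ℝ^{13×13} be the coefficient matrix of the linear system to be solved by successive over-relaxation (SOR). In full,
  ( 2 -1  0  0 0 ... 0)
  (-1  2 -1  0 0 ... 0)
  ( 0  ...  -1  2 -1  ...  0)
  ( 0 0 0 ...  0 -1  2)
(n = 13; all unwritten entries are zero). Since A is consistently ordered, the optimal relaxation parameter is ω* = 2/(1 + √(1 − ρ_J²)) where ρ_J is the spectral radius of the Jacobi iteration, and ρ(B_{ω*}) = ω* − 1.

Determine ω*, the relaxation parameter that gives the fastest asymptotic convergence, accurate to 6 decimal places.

B_J for the 13×13 system has eigenvalues cos(kπ/14); ρ_J = cos(π/14) = 0.974928.
root = sin(π/14) = 0.2225209  (since 1−cos² = sin²).
ω* = 2 / (1 + 0.2225209) = 2 / 1.2225209 ≈ 1.635964.
[ρ_SOR] ω* − 1 = 0.635964.

ω* = 1.635964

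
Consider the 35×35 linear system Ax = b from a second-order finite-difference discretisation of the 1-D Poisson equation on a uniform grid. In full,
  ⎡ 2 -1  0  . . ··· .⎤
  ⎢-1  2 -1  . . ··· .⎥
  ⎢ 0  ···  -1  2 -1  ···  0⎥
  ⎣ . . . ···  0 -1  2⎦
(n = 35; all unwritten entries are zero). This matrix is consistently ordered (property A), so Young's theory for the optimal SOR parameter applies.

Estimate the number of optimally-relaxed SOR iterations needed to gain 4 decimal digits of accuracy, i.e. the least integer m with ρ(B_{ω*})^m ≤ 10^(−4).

n=35: λ(B_J) = 1 − λ(A)/2 = cos(kπ/36); k=1 gives ρ_J = 0.9961947.
1 − cos²(π/36) = sin²(π/36) ⇒ √(1−ρ_J²) = sin(π/36) = 0.0871557.
Then 2/(1+√(1−ρ_J²)) = 2/(1+0.0871557); ω* = 2/1.0871557 = 1.8396629.
ρ(B_{ω*}) = ω*−1 = 0.8396629
4·ln10 = 9.21034; −ln(0.8396629) = 0.174755; m = ⌈9.21034/0.174755⌉ = ⌈52.704⌉ = 53.

m = 53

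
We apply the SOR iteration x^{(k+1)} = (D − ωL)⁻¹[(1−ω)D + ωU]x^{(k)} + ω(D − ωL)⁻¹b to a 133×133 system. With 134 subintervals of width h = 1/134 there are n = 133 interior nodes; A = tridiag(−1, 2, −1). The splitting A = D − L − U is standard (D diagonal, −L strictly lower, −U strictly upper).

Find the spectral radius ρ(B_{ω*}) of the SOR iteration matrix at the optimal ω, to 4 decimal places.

ρ_SOR = 0.9542

[ρ_J] n=133: ρ(B_J) = cos(π/(n+1)) = cos(π/134) = 0.9997.
root = sin(π/134) = 0.02344  (since 1−cos² = sin²).
Young: ω* = 2/(1+√(1−ρ_J²)) = 2/(1+0.02344) = 2/1.02344 = 1.9542.
ρ_SOR = ω* − 1 = 1.9542 − 1 = 0.9542.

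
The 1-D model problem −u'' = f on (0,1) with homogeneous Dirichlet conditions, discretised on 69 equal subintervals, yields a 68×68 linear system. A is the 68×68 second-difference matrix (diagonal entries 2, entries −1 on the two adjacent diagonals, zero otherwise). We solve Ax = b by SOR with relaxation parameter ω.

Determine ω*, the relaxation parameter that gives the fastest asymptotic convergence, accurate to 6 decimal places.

ω* = 1.912934

With n=68, ρ(Jacobi) = cos(π/69) = 0.998964.
√(1−ρ_J²) simplifies to sin(π/69) = 0.0455146.
ω* = 2 / (1 + 0.0455146) = 2 / 1.0455146 ≈ 1.912934.
ρ_SOR = ω* − 1 = 1.912934 − 1 = 0.912934.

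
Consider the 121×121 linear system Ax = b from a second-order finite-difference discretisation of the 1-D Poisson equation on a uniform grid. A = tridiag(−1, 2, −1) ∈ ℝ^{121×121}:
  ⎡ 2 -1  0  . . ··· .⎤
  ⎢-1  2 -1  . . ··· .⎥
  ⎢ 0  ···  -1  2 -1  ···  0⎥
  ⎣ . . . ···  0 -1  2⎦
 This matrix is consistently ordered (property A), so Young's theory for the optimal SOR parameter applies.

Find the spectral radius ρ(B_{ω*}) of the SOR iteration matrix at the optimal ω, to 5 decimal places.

n=121: λ(B_J) = 1 − λ(A)/2 = cos(kπ/122); k=1 gives ρ_J = 0.99967.
√(1−ρ_J²) simplifies to sin(π/122) = 0.025748.
ω* = 2/(1+0.025748) = 1.94980
Hence ρ(B_{ω*}) = 1.94980 − 1 = 0.94980.

ρ_SOR = 0.94980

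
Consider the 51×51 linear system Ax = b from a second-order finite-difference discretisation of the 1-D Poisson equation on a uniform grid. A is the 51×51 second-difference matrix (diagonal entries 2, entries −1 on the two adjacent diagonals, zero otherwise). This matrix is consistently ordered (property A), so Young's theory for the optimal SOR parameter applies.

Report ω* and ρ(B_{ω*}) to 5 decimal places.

B_J for the 51×51 system has eigenvalues cos(kπ/52); ρ_J = cos(π/52) = 0.99818.
root = sin(π/52) = 0.060378  (since 1−cos² = sin²).
[ω*] 2 ÷ (1 + 0.060378) = 2 ÷ 1.060378 = 1.88612.
At ω = 1.88612 every |λ(B_ω)| = ω−1, so ρ_SOR = 0.88612.

ω* = 1.88612, ρ_SOR = 0.88612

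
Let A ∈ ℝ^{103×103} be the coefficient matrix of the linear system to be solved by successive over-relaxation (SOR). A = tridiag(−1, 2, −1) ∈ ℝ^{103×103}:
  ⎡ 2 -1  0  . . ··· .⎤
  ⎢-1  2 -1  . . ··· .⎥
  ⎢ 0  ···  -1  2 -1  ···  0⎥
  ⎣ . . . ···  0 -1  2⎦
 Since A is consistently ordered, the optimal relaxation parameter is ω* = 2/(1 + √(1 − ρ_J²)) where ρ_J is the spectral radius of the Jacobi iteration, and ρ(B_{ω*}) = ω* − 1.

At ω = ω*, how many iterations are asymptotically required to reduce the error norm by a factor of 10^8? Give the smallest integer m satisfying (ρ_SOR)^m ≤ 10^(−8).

½·tridiag(1,0,1) at n=103: λ_k = cos(kπ/104); max |λ| at k=1 ⇒ ρ_J = cos(π/104) ≈ 0.9995438.
√(1 − cos²(π/104)) = sin(π/104) ≈ 0.0302030.
ω* = 2/(1 + 0.0302030) = 2/1.0302030 = 1.9413650.
[ρ_SOR] ω* − 1 = 0.9413650.
8·ln10 = 18.4207; −ln(0.9413650) = 0.0604243; m = ⌈18.4207/0.0604243⌉ = ⌈304.856⌉ = 305.

m = 305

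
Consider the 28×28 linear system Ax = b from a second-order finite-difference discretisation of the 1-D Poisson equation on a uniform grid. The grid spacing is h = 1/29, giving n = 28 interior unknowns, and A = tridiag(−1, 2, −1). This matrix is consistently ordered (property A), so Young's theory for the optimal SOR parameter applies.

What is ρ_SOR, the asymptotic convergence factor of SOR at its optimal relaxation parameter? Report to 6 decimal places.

ρ_SOR = 0.804860

½·tridiag(1,0,1) at n=28: λ_k = cos(kπ/29); max |λ| at k=1 ⇒ ρ_J = cos(π/29) ≈ 0.994138.
root = sin(π/29) = 0.1081190  (since 1−cos² = sin²).
ω* = 2/(1+0.1081190) = 1.804860
[ρ_SOR] ω* − 1 = 0.804860.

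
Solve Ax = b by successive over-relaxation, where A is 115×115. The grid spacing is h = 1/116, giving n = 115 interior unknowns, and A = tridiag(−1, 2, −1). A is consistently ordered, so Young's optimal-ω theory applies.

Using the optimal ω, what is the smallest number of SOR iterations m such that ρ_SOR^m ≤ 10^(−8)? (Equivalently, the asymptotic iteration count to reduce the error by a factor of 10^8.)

m = 341

n=115: λ(B_J) = 1 − λ(A)/2 = cos(kπ/116); k=1 gives ρ_J = 0.9996333.
√(1−ρ_J²) = |sin(π/116)| = 0.0270794
Young: ω* = 2/(1+√(1−ρ_J²)) = 2/(1+0.0270794) = 2/1.0270794 = 1.9472691.
[ρ_SOR] ω* − 1 = 0.9472691.
ρ_SOR^m ≤ 10^(−8) ⇔ m ≥ 8·ln10/(−ln 0.9472691) = 18.4207/0.0541721 = 340.040; m = ⌈340.040⌉ = 341.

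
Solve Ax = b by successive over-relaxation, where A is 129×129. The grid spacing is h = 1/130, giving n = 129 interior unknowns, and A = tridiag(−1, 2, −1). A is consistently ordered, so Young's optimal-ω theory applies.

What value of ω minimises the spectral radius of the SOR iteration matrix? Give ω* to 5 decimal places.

½·tridiag(1,0,1) at n=129: λ_k = cos(kπ/130); max |λ| at k=1 ⇒ ρ_J = cos(π/130) ≈ 0.99971.
√(1−ρ_J²) simplifies to sin(π/130) = 0.024164.
ω* = 2/(1+0.024164) = 1.95281
ρ_SOR = ω* − 1 = 1.95281 − 1 = 0.95281.

ω* = 1.95281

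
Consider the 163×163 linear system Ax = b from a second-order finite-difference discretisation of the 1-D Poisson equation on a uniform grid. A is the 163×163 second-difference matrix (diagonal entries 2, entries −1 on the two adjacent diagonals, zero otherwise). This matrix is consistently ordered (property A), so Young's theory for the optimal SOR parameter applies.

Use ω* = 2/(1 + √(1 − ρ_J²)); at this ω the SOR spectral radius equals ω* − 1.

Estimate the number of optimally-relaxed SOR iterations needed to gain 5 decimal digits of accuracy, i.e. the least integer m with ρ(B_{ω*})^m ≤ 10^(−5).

spectrum of D⁻¹(L+U) = {cos(kπ/164) : 1≤k≤163}; ρ_J = cos(π/164) = 0.9998165.
√(1−ρ_J²) = |sin(π/164)| = 0.0191549
ω* = 2 / (1 + 0.0191549) = 2 / 1.0191549 ≈ 1.9624102.
At ω = 1.9624102 every |λ(B_ω)| = ω−1, so ρ_SOR = 0.9624102.
ρ_SOR^m ≤ 10^(−5) ⇔ m ≥ 5·ln10/(−ln 0.9624102) = 11.5129/0.0383145 = 300.484; m = ⌈300.484⌉ = 301.

m = 301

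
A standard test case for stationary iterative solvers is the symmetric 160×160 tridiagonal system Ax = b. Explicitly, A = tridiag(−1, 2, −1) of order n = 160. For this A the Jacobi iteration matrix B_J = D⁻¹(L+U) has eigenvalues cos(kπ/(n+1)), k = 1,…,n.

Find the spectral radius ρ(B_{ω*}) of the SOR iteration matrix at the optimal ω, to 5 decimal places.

ρ_SOR = 0.96172

½·tridiag(1,0,1) at n=160: λ_k = cos(kπ/161); max |λ| at k=1 ⇒ ρ_J = cos(π/161) ≈ 0.99981.
√(1 − cos²(π/161)) = sin(π/161) ≈ 0.019512.
ω* = 2/(1 + 0.019512) = 2/1.019512 = 1.96172.
Hence ρ(B_{ω*}) = 1.96172 − 1 = 0.96172.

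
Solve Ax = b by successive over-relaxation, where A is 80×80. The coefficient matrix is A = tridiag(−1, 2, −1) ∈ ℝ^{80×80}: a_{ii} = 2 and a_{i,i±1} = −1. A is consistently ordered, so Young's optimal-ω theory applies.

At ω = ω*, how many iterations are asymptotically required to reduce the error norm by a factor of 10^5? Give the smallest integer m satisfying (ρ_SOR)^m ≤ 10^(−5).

With n=80, ρ(Jacobi) = cos(π/81) = 0.9992480.
√(1 − cos²(π/81)) = sin(π/81) ≈ 0.0387754.
So ω* = 2/1.0387754 = 1.9253440 (Young).
[ρ_SOR] ω* − 1 = 0.9253440.
m ≥ 5·ln10 / (−ln 0.9253440) = 148.382; smallest integer m = 149.

m = 149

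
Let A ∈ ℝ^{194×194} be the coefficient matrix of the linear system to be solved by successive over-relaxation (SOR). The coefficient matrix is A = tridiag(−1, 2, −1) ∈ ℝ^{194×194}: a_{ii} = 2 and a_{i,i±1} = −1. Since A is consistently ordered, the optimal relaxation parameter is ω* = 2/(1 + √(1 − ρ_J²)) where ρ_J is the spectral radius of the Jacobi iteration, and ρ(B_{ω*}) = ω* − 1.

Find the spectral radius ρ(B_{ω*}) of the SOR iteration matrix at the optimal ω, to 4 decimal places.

With n=194, ρ(Jacobi) = cos(π/195) = 0.9999.
root = sin(π/195) = 0.01611  (since 1−cos² = sin²).
ω* = 2/(1 + 0.01611) = 2/1.01611 = 1.9683.
ρ(B_{ω*}) = ω*−1 = 0.9683

ρ_SOR = 0.9683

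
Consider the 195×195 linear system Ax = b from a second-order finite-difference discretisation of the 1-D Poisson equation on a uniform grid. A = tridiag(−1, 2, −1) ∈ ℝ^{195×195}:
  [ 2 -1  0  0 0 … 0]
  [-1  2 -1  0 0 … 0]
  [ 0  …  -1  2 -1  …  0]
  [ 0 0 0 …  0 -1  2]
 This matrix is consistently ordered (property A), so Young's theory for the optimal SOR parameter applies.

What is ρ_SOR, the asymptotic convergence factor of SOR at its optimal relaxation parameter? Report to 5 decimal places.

[ρ_J] n=195: ρ(B_J) = cos(π/(n+1)) = cos(π/196) = 0.99987.
1 − cos²(π/196) = sin²(π/196) ⇒ √(1−ρ_J²) = sin(π/196) = 0.016028.
So ω* = 2/1.016028 = 1.96845 (Young).
ρ_SOR = ω* − 1 ≈ 0.96845.

ρ_SOR = 0.96845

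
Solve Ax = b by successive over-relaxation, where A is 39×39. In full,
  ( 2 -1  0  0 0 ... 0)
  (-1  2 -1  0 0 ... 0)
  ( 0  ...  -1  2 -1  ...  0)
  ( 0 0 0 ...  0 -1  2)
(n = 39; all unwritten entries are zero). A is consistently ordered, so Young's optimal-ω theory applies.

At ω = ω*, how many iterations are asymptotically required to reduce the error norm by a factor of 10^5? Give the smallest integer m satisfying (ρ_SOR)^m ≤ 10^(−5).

m = 74

n=39: λ(B_J) = 1 − λ(A)/2 = cos(kπ/40); k=1 gives ρ_J = 0.9969173.
√(1−ρ_J²) = |sin(π/40)| = 0.0784591
ω* = 2 / (1 + 0.0784591) = 2 / 1.0784591 ≈ 1.8544978.
ρ_SOR = ω* − 1 = 1.8544978 − 1 = 0.8544978.
5·ln10 = 11.5129; −ln(0.8544978) = 0.157241; m = ⌈11.5129/0.157241⌉ = ⌈73.218⌉ = 74.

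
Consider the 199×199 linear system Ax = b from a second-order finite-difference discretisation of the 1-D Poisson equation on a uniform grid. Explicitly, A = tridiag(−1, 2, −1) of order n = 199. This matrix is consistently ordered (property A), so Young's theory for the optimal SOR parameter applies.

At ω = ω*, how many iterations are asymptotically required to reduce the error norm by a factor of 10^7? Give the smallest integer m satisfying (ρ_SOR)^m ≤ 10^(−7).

With n=199, ρ(Jacobi) = cos(π/200) = 0.9998766.
root = sin(π/200) = 0.0157073  (since 1−cos² = sin²).
ω* = 2/(1 + 0.0157073) = 2/1.0157073 = 1.9690712.
At ω = 1.9690712 every |λ(B_ω)| = ω−1, so ρ_SOR = 0.9690712.
7·ln10 = 16.1181; −ln(0.9690712) = 0.0314172; m = ⌈16.1181/0.0314172⌉ = ⌈513.034⌉ = 514.

m = 514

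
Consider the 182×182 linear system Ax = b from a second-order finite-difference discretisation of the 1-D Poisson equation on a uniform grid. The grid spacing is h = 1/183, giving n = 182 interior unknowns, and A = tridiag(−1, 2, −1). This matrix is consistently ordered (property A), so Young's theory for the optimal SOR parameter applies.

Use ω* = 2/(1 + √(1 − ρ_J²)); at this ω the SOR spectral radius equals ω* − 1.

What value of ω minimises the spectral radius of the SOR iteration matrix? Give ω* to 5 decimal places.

ω* = 1.96625

[ρ_J] n=182: ρ(B_J) = cos(π/(n+1)) = cos(π/183) = 0.99985.
√(1 − cos²(π/183)) = sin(π/183) ≈ 0.017166.
Then 2/(1+√(1−ρ_J²)) = 2/(1+0.017166); ω* = 2/1.017166 = 1.96625.
ρ_SOR = ω* − 1 = 1.96625 − 1 = 0.96625.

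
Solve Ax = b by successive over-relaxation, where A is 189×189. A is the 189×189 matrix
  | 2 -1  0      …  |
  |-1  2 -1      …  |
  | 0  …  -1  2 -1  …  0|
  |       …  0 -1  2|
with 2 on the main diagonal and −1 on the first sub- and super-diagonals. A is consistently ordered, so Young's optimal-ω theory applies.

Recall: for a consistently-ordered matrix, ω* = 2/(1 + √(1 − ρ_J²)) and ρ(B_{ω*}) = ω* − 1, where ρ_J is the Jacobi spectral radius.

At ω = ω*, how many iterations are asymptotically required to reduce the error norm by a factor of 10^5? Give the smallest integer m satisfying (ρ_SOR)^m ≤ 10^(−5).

n=189: λ(B_J) = 1 − λ(A)/2 = cos(kπ/190); k=1 gives ρ_J = 0.9998633.
√(1 − cos²(π/190)) = sin(π/190) ≈ 0.0165339.
ω* = 2/(1 + 0.0165339) = 2/1.0165339 = 1.9674700.
and ρ(B_{ω*}) = 1.9674700 − 1 = 0.9674700.
ρ_SOR^m ≤ 10^(−5) ⇔ m ≥ 5·ln10/(−ln 0.9674700) = 11.5129/0.0330709 = 348.128; m = ⌈348.128⌉ = 349.

m = 349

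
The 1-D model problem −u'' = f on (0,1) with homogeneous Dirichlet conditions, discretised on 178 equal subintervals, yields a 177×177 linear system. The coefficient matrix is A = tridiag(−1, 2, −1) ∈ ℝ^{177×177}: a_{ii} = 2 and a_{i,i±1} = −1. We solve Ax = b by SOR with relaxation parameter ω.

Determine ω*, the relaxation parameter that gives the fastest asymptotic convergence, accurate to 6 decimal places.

n=177: λ(B_J) = 1 − λ(A)/2 = cos(kπ/178); k=1 gives ρ_J = 0.999844.
√(1−ρ_J²) simplifies to sin(π/178) = 0.0176485.
Then 2/(1+√(1−ρ_J²)) = 2/(1+0.0176485); ω* = 2/1.0176485 = 1.965315.
At ω = 1.965315 every |λ(B_ω)| = ω−1, so ρ_SOR = 0.965315.

ω* = 1.965315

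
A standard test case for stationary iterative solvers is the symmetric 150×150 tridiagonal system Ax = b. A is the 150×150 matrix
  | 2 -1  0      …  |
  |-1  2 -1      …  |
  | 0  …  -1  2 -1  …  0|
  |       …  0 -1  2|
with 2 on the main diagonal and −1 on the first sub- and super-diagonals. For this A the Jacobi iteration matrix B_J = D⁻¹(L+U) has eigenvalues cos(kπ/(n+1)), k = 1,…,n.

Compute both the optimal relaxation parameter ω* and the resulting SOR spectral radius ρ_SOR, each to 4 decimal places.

ω* = 1.9592, ρ_SOR = 0.9592

½·tridiag(1,0,1) at n=150: λ_k = cos(kπ/151); max |λ| at k=1 ⇒ ρ_J = cos(π/151) ≈ 0.9998.
1 − cos²(π/151) = sin²(π/151) ⇒ √(1−ρ_J²) = sin(π/151) = 0.02080.
ω* = 2 / (1 + 0.02080) = 2 / 1.02080 ≈ 1.9592.
ρ(B_{ω*}) = ω*−1 = 0.9592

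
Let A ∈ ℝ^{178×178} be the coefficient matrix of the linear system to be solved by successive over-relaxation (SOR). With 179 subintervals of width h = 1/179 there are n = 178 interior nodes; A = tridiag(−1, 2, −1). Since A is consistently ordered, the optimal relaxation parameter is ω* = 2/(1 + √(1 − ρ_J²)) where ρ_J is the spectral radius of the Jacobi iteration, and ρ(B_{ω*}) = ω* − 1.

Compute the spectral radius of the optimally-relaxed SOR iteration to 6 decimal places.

½·tridiag(1,0,1) at n=178: λ_k = cos(kπ/179); max |λ| at k=1 ⇒ ρ_J = cos(π/179) ≈ 0.999846.
root = sin(π/179) = 0.0175499  (since 1−cos² = sin²).
[ω*] 2 ÷ (1 + 0.0175499) = 2 ÷ 1.0175499 = 1.965506.
ρ(B_{ω*}) = ω*−1 = 0.965506

ρ_SOR = 0.965506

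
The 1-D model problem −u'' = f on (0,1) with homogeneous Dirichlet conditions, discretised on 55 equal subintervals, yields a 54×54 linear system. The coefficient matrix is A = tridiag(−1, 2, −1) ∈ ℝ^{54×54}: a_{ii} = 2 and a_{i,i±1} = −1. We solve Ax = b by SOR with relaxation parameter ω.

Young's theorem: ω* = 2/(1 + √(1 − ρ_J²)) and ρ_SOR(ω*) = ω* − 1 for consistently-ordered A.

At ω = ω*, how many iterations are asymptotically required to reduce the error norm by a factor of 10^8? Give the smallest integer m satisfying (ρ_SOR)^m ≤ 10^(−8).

m = 162

ρ_J = max_k |cos(kπ/55)| = cos(π/55) = 0.9983691
root = sin(π/55) = 0.0570888  (since 1−cos² = sin²).
Young: ω* = 2/(1+√(1−ρ_J²)) = 2/(1+0.0570888) = 2/1.0570888 = 1.8919886.
and ρ(B_{ω*}) = 1.8919886 − 1 = 0.8919886.
ρ_SOR^m ≤ 10^(−8) ⇔ m ≥ 8·ln10/(−ln 0.8919886) = 18.4207/0.114302 = 161.158; m = ⌈161.158⌉ = 162.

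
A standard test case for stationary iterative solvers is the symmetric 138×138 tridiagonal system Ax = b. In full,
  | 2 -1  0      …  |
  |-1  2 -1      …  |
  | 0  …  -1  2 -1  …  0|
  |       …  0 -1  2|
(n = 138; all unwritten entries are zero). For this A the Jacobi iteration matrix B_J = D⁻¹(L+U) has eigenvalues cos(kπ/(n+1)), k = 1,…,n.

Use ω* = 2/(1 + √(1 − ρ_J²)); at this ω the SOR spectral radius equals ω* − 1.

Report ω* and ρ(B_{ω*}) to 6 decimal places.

ω* = 1.955800, ρ_SOR = 0.955800

With n=138, ρ(Jacobi) = cos(π/139) = 0.999745.
√(1 − cos²(π/139)) = sin(π/139) ≈ 0.0225995.
ω* = 2 / (1 + 0.0225995) = 2 / 1.0225995 ≈ 1.955800.
[ρ_SOR] ω* − 1 = 0.955800.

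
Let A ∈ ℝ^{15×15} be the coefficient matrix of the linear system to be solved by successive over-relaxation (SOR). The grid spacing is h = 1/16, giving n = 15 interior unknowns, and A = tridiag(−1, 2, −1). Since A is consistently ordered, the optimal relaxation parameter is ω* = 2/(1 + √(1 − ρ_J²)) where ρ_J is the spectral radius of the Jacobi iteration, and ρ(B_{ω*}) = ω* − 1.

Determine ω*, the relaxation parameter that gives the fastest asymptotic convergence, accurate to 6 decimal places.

½·tridiag(1,0,1) at n=15: λ_k = cos(kπ/16); max |λ| at k=1 ⇒ ρ_J = cos(π/16) ≈ 0.980785.
1 − cos²(π/16) = sin²(π/16) ⇒ √(1−ρ_J²) = sin(π/16) = 0.1950903.
[ω*] 2 ÷ (1 + 0.1950903) = 2 ÷ 1.1950903 = 1.673514.
and ρ(B_{ω*}) = 1.673514 − 1 = 0.673514.

ω* = 1.673514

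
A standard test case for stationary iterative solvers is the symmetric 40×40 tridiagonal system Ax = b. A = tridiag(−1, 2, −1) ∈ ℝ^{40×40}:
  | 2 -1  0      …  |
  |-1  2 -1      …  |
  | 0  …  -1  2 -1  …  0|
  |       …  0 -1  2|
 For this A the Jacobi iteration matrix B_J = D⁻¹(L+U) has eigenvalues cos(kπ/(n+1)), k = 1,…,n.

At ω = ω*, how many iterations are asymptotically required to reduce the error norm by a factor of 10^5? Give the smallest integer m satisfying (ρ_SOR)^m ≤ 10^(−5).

m = 76

With n=40, ρ(Jacobi) = cos(π/41) = 0.9970658.
1 − cos²(π/41) = sin²(π/41) ⇒ √(1−ρ_J²) = sin(π/41) = 0.0765493.
So ω* = 2/1.0765493 = 1.8577877 (Young).
ρ(B_{ω*}) = ω*−1 = 0.8577877
For 5 digits: m = 5·ln10 / (−ln 0.8577877) = 11.5129/0.153399 = 75.052; round up → m = 76.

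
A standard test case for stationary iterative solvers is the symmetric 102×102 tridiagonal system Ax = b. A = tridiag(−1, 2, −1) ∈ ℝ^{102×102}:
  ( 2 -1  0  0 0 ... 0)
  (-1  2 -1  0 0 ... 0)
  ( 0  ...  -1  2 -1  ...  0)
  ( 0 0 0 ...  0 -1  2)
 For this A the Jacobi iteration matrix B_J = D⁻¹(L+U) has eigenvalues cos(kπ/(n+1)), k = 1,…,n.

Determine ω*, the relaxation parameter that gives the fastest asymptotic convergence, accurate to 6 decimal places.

ω* = 1.940813

n=102: λ(B_J) = 1 − λ(A)/2 = cos(kπ/103); k=1 gives ρ_J = 0.999535.
√(1−ρ_J²) simplifies to sin(π/103) = 0.0304962.
ω* = 2 / (1 + 0.0304962) = 2 / 1.0304962 ≈ 1.940813.
ρ_SOR = ω* − 1 ≈ 0.940813.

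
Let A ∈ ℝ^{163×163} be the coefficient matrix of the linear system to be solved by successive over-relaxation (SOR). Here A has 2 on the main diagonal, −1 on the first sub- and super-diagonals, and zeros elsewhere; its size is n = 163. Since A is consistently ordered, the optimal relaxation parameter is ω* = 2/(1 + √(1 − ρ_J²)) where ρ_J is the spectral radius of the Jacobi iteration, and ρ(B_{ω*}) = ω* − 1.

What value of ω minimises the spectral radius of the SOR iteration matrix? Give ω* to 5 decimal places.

ρ_J = max_k |cos(kπ/164)| = cos(π/164) = 0.99982
1 − cos²(π/164) = sin²(π/164) ⇒ √(1−ρ_J²) = sin(π/164) = 0.019155.
ω* = 2/(1 + 0.019155) = 2/1.019155 = 1.96241.
Hence ρ(B_{ω*}) = 1.96241 − 1 = 0.96241.

ω* = 1.96241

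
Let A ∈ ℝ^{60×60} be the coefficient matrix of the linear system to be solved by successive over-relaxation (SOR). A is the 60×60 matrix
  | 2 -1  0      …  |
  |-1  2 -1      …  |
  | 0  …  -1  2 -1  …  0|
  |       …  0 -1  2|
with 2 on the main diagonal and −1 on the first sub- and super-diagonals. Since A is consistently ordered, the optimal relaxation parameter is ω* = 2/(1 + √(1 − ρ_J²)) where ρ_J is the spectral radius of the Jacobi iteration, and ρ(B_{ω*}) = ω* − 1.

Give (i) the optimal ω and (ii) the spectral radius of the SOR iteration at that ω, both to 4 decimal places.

ω* = 1.9021, ρ_SOR = 0.9021

[ρ_J] n=60: ρ(B_J) = cos(π/(n+1)) = cos(π/61) = 0.9987.
1 − cos²(π/61) = sin²(π/61) ⇒ √(1−ρ_J²) = sin(π/61) = 0.05148.
Then 2/(1+√(1−ρ_J²)) = 2/(1+0.05148); ω* = 2/1.05148 = 1.9021.
[ρ_SOR] ω* − 1 = 0.9021.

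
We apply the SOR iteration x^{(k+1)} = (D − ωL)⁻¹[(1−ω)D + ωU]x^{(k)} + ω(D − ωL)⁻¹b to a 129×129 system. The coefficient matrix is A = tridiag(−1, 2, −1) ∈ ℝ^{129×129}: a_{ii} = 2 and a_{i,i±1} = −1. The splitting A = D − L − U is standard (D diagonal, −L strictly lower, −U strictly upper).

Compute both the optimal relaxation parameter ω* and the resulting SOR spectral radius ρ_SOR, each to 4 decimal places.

With n=129, ρ(Jacobi) = cos(π/130) = 0.9997.
√(1 − cos²(π/130)) = sin(π/130) ≈ 0.02416.
[ω*] 2 ÷ (1 + 0.02416) = 2 ÷ 1.02416 = 1.9528.
At ω = 1.9528 every |λ(B_ω)| = ω−1, so ρ_SOR = 0.9528.

ω* = 1.9528, ρ_SOR = 0.9528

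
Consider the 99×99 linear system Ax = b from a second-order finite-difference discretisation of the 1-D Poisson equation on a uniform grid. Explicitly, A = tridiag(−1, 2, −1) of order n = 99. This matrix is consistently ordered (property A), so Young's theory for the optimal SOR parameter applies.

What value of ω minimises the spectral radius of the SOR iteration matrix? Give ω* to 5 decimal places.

½·tridiag(1,0,1) at n=99: λ_k = cos(kπ/100); max |λ| at k=1 ⇒ ρ_J = cos(π/100) ≈ 0.99951.
√(1−ρ_J²) simplifies to sin(π/100) = 0.031411.
Then 2/(1+√(1−ρ_J²)) = 2/(1+0.031411); ω* = 2/1.031411 = 1.93909.
[ρ_SOR] ω* − 1 = 0.93909.

ω* = 1.93909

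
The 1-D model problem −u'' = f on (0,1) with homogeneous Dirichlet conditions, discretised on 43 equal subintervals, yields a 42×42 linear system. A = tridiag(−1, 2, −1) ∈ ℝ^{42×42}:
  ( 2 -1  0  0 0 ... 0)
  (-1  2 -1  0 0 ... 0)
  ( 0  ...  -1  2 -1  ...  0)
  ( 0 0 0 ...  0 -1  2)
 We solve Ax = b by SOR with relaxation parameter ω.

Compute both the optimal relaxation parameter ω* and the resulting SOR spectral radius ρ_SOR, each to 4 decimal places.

ω* = 1.8639, ρ_SOR = 0.8639

spectrum of D⁻¹(L+U) = {cos(kπ/43) : 1≤k≤42}; ρ_J = cos(π/43) = 0.9973.
1 − cos²(π/43) = sin²(π/43) ⇒ √(1−ρ_J²) = sin(π/43) = 0.07300.
So ω* = 2/1.07300 = 1.8639 (Young).
ρ_SOR = ω* − 1 = 1.8639 − 1 = 0.8639.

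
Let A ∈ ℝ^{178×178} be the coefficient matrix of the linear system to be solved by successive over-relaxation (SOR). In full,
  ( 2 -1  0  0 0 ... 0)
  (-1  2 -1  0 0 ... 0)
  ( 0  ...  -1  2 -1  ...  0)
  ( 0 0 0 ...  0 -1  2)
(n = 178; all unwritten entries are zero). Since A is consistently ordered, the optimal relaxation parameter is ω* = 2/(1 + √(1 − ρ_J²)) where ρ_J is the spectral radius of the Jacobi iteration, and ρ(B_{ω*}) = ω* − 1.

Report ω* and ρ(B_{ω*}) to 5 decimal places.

With n=178, ρ(Jacobi) = cos(π/179) = 0.99985.
√(1 − cos²(π/179)) = sin(π/179) ≈ 0.017550.
Young: ω* = 2/(1+√(1−ρ_J²)) = 2/(1+0.017550) = 2/1.017550 = 1.96551.
Hence ρ(B_{ω*}) = 1.96551 − 1 = 0.96551.

ω* = 1.96551, ρ_SOR = 0.96551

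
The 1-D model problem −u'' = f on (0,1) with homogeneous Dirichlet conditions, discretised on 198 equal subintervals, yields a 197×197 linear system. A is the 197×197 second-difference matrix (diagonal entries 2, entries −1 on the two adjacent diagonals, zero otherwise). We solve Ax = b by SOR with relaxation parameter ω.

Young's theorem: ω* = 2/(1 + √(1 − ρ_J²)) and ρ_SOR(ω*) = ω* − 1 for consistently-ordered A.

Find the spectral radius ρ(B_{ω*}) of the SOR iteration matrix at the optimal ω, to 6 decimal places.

With n=197, ρ(Jacobi) = cos(π/198) = 0.999874.
√(1 − cos²(π/198)) = sin(π/198) ≈ 0.0158660.
ω* = 2/(1+0.0158660) = 1.968764
[ρ_SOR] ω* − 1 = 0.968764.

ρ_SOR = 0.968764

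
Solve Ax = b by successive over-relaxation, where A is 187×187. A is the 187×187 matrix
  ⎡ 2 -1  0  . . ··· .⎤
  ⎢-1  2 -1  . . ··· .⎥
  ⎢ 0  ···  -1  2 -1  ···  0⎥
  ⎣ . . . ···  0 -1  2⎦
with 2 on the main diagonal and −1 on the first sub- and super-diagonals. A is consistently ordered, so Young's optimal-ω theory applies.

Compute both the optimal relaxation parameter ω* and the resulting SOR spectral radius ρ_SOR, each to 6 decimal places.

ω* = 1.967130, ρ_SOR = 0.967130

ρ_J = max_k |cos(kπ/188)| = cos(π/188) = 0.999860
1 − cos²(π/188) = sin²(π/188) ⇒ √(1−ρ_J²) = sin(π/188) = 0.0167098.
ω* = 2/(1+0.0167098) = 1.967130
and ρ(B_{ω*}) = 1.967130 − 1 = 0.967130.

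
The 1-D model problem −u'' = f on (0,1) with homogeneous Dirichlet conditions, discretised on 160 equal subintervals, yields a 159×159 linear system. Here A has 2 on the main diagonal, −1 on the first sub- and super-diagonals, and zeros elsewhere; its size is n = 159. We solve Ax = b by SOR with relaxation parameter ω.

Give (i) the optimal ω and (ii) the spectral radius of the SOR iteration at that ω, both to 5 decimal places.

½·tridiag(1,0,1) at n=159: λ_k = cos(kπ/160); max |λ| at k=1 ⇒ ρ_J = cos(π/160) ≈ 0.99981.
1 − cos²(π/160) = sin²(π/160) ⇒ √(1−ρ_J²) = sin(π/160) = 0.019634.
[ω*] 2 ÷ (1 + 0.019634) = 2 ÷ 1.019634 = 1.96149.
Hence ρ(B_{ω*}) = 1.96149 − 1 = 0.96149.

ω* = 1.96149, ρ_SOR = 0.96149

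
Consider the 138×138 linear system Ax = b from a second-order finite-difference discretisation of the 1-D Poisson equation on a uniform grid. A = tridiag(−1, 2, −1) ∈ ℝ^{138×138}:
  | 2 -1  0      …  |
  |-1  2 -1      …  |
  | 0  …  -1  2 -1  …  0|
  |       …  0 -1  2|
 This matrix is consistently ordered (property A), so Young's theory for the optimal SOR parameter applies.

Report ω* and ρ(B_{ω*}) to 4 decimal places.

ω* = 1.9558, ρ_SOR = 0.9558

spectrum of D⁻¹(L+U) = {cos(kπ/139) : 1≤k≤138}; ρ_J = cos(π/139) = 0.9997.
√(1−ρ_J²) = |sin(π/139)| = 0.02260
ω* = 2/(1+0.02260) = 1.9558
[ρ_SOR] ω* − 1 = 0.9558.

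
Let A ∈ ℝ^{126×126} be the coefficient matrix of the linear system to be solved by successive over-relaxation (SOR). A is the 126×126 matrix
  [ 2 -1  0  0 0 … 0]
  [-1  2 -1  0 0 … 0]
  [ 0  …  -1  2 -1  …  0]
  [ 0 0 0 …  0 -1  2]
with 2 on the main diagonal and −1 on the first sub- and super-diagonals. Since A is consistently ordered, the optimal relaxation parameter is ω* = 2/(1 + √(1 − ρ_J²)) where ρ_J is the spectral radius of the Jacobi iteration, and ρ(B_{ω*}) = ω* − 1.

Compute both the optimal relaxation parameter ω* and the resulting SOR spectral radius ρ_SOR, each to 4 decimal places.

½·tridiag(1,0,1) at n=126: λ_k = cos(kπ/127); max |λ| at k=1 ⇒ ρ_J = cos(π/127) ≈ 0.9997.
√(1−ρ_J²) = |sin(π/127)| = 0.02473
Then 2/(1+√(1−ρ_J²)) = 2/(1+0.02473); ω* = 2/1.02473 = 1.9517.
and ρ(B_{ω*}) = 1.9517 − 1 = 0.9517.

ω* = 1.9517, ρ_SOR = 0.9517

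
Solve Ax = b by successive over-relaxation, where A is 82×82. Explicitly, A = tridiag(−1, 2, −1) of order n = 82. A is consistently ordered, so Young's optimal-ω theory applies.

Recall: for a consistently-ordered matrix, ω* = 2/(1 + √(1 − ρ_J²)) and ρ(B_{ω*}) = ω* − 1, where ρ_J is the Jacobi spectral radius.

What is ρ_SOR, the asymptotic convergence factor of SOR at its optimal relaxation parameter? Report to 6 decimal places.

½·tridiag(1,0,1) at n=82: λ_k = cos(kπ/83); max |λ| at k=1 ⇒ ρ_J = cos(π/83) ≈ 0.999284.
√(1 − cos²(π/83)) = sin(π/83) ≈ 0.0378415.
[ω*] 2 ÷ (1 + 0.0378415) = 2 ÷ 1.0378415 = 1.927077.
ρ_SOR = ω* − 1 = 1.927077 − 1 = 0.927077.

ρ_SOR = 0.927077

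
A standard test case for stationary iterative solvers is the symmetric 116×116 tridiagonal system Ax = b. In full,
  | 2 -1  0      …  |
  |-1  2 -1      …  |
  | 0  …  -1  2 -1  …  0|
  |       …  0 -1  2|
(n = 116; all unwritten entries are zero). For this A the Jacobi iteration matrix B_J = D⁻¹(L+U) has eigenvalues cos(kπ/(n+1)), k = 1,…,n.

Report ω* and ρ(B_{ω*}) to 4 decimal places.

ω* = 1.9477, ρ_SOR = 0.9477

[ρ_J] n=116: ρ(B_J) = cos(π/(n+1)) = cos(π/117) = 0.9996.
√(1−ρ_J²) = |sin(π/117)| = 0.02685
Young: ω* = 2/(1+√(1−ρ_J²)) = 2/(1+0.02685) = 2/1.02685 = 1.9477.
ρ_SOR = ω* − 1 ≈ 0.9477.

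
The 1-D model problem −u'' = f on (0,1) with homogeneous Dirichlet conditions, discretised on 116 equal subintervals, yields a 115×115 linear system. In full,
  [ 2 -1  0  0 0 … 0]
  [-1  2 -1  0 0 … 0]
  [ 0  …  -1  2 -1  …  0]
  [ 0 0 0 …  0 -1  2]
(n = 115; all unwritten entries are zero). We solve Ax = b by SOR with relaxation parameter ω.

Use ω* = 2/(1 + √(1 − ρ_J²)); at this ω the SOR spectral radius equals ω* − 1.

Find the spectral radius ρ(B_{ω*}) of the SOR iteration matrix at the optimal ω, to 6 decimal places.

ρ_SOR = 0.947269

[ρ_J] n=115: ρ(B_J) = cos(π/(n+1)) = cos(π/116) = 0.999633.
√(1−ρ_J²) simplifies to sin(π/116) = 0.0270794.
Then 2/(1+√(1−ρ_J²)) = 2/(1+0.0270794); ω* = 2/1.0270794 = 1.947269.
Hence ρ(B_{ω*}) = 1.947269 − 1 = 0.947269.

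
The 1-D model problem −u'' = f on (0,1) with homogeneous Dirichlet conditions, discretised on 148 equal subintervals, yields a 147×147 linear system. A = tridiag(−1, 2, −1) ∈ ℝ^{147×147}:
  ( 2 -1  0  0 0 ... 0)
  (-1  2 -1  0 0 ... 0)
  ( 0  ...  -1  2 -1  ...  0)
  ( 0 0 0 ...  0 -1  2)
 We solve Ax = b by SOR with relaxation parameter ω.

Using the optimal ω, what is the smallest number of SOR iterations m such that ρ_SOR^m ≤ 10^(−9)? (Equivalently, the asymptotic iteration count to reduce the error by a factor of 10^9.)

With n=147, ρ(Jacobi) = cos(π/148) = 0.9997747.
√(1 − cos²(π/148)) = sin(π/148) ≈ 0.0212254.
ω* = 2 / (1 + 0.0212254) = 2 / 1.0212254 ≈ 1.9584315.
ρ_SOR = ω* − 1 ≈ 0.9584315.
ρ_SOR^m ≤ 10^(−9) ⇔ m ≥ 9·ln10/(−ln 0.9584315) = 20.7233/0.0424572 = 488.099; m = ⌈488.099⌉ = 489.

m = 489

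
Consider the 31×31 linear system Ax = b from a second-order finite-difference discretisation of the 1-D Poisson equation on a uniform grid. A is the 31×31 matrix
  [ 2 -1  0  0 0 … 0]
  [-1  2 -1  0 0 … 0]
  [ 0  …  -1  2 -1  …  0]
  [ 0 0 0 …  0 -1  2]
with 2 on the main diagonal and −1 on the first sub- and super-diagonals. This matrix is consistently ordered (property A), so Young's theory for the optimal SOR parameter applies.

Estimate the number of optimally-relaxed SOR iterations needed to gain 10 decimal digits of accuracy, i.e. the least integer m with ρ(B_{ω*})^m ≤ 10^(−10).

spectrum of D⁻¹(L+U) = {cos(kπ/32) : 1≤k≤31}; ρ_J = cos(π/32) = 0.9951847.
√(1−ρ_J²) simplifies to sin(π/32) = 0.0980171.
ω* = 2/(1 + 0.0980171) = 2/1.0980171 = 1.8214653.
Hence ρ(B_{ω*}) = 1.8214653 − 1 = 0.8214653.
Need (0.8214653)^m ≤ 10^(−10): m ≥ 10·ln10/|ln 0.8214653| = 23.0259/0.196666 = 117.081 ⇒ m = 118.

m = 118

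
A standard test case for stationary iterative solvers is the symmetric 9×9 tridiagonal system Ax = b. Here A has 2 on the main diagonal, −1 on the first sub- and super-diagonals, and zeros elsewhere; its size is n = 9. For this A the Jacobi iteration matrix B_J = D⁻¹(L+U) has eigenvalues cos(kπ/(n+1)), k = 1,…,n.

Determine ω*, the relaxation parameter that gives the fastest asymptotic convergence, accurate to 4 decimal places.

spectrum of D⁻¹(L+U) = {cos(kπ/10) : 1≤k≤9}; ρ_J = cos(π/10) = 0.9511.
√(1−ρ_J²) = |sin(π/10)| = 0.30902
So ω* = 2/1.30902 = 1.5279 (Young).
ρ_SOR = ω* − 1 = 1.5279 − 1 = 0.5279.

ω* = 1.5279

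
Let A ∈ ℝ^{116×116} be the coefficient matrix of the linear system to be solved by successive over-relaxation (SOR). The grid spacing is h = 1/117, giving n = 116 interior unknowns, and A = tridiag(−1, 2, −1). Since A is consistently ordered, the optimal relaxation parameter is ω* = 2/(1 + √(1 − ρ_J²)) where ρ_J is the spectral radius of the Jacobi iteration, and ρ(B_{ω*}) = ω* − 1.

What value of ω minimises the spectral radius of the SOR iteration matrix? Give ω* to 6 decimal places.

ω* = 1.947708

½·tridiag(1,0,1) at n=116: λ_k = cos(kπ/117); max |λ| at k=1 ⇒ ρ_J = cos(π/117) ≈ 0.999640.
√(1−ρ_J²) simplifies to sin(π/117) = 0.0268480.
[ω*] 2 ÷ (1 + 0.0268480) = 2 ÷ 1.0268480 = 1.947708.
[ρ_SOR] ω* − 1 = 0.947708.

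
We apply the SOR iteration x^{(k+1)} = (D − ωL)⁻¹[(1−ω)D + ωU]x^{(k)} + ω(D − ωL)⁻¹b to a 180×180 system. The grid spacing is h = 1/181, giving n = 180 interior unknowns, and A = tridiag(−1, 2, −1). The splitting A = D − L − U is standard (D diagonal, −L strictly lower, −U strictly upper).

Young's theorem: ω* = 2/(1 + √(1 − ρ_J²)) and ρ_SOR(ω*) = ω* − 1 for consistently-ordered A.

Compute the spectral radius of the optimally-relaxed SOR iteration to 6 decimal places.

spectrum of D⁻¹(L+U) = {cos(kπ/181) : 1≤k≤180}; ρ_J = cos(π/181) = 0.999849.
√(1 − cos²(π/181)) = sin(π/181) ≈ 0.0173560.
[ω*] 2 ÷ (1 + 0.0173560) = 2 ÷ 1.0173560 = 1.965880.
ρ_SOR = ω* − 1 ≈ 0.965880.

ρ_SOR = 0.965880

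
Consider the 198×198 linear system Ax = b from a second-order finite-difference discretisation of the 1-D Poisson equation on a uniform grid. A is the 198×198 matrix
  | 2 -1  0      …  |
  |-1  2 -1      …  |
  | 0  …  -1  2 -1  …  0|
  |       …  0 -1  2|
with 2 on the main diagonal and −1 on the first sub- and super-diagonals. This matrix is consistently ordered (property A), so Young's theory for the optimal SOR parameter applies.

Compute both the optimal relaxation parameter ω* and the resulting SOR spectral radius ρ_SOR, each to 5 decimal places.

ρ_J = max_k |cos(kπ/199)| = cos(π/199) = 0.99988
root = sin(π/199) = 0.015786  (since 1−cos² = sin²).
ω* = 2 / (1 + 0.015786) = 2 / 1.015786 ≈ 1.96892.
Hence ρ(B_{ω*}) = 1.96892 − 1 = 0.96892.

ω* = 1.96892, ρ_SOR = 0.96892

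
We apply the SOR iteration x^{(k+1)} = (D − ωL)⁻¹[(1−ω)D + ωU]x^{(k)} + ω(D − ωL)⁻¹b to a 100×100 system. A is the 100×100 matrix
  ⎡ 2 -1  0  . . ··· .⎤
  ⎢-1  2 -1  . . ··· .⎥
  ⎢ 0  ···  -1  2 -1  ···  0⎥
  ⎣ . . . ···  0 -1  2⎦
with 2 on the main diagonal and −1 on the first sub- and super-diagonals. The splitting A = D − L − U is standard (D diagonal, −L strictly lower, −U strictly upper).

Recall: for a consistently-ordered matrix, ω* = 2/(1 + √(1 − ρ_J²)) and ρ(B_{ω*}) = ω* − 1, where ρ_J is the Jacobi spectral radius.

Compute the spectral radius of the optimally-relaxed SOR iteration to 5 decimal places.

ρ_SOR = 0.93968

[ρ_J] n=100: ρ(B_J) = cos(π/(n+1)) = cos(π/101) = 0.99952.
root = sin(π/101) = 0.031100  (since 1−cos² = sin²).
[ω*] 2 ÷ (1 + 0.031100) = 2 ÷ 1.031100 = 1.93968.
ρ_SOR = ω* − 1 ≈ 0.93968.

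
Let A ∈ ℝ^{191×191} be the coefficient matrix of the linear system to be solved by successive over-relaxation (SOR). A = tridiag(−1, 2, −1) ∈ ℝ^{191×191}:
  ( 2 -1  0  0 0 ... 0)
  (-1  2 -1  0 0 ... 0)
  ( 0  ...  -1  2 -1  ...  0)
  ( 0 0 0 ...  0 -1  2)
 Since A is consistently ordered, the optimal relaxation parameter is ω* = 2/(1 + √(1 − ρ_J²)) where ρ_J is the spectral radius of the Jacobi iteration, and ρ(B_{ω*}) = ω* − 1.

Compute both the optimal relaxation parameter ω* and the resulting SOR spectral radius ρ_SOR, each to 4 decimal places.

ω* = 1.9678, ρ_SOR = 0.9678

B_J for the 191×191 system has eigenvalues cos(kπ/192); ρ_J = cos(π/192) = 0.9999.
√(1−ρ_J²) = |sin(π/192)| = 0.01636
[ω*] 2 ÷ (1 + 0.01636) = 2 ÷ 1.01636 = 1.9678.
ρ_SOR = ω* − 1 = 1.9678 − 1 = 0.9678.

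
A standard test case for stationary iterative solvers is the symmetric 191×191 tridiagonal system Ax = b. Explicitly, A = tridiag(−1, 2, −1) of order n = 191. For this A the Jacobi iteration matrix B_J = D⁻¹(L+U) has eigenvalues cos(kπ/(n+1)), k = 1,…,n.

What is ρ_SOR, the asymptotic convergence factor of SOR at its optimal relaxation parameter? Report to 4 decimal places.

ρ_J = max_k |cos(kπ/192)| = cos(π/192) = 0.9999
√(1−ρ_J²) simplifies to sin(π/192) = 0.01636.
ω* = 2/(1+0.01636) = 1.9678
and ρ(B_{ω*}) = 1.9678 − 1 = 0.9678.

ρ_SOR = 0.9678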